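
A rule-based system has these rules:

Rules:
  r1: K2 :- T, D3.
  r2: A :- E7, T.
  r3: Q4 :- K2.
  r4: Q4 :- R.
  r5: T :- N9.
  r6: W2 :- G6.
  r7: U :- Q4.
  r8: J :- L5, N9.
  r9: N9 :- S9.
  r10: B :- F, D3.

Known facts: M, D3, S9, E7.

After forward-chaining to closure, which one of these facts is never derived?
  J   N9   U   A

J

Round 1 fires r9, giving N9.
Round 2 fires r5, giving T.
Round 3 fires r1, r2, giving K2, A.
Round 4 fires r3, giving Q4.
Round 5 fires r7, giving U.
Derived: N9 (round 1), A (round 3), U (round 5). J never appears in any round.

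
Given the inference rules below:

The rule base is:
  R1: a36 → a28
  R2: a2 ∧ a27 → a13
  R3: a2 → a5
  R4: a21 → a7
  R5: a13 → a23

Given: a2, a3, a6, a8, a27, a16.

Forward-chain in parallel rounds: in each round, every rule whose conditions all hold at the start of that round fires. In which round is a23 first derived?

Round 1 — R2, R3, derive a13, a5.
Round 2 — R5, derive a23.
a23 first appears in round 2.

2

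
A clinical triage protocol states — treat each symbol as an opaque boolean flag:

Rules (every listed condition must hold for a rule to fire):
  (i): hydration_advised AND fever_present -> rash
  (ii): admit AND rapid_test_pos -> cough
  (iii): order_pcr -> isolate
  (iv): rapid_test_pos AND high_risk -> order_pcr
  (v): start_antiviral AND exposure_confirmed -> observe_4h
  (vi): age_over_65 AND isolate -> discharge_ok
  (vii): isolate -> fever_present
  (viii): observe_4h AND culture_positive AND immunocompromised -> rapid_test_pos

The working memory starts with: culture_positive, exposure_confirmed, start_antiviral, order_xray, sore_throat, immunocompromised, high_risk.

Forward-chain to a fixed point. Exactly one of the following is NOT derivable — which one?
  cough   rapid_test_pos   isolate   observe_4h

cough

Round 1: (v) [start_antiviral AND exposure_confirmed -> observe_4h]. Adds observe_4h.
Round 2: (viii) [observe_4h AND culture_positive AND immunocompromised -> rapid_test_pos]. Adds rapid_test_pos.
Round 3: (iv) [rapid_test_pos AND high_risk -> order_pcr]. Adds order_pcr.
Round 4: (iii) [order_pcr -> isolate]. Adds isolate.
Round 5: (vii) [isolate -> fever_present]. Adds fever_present.
Derived: isolate (round 4), observe_4h (round 1), rapid_test_pos (round 2). cough never appears in any round.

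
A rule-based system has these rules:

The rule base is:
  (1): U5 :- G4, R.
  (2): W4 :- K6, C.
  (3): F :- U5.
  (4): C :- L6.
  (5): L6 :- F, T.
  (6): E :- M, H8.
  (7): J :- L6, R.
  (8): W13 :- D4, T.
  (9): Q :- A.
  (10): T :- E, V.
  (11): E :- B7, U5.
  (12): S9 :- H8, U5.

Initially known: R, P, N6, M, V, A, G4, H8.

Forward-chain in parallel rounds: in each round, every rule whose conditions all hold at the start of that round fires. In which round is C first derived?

Round 1 — (1), (6), (9), derive U5, E, Q.
Round 2 — (3), (10), (12), derive F, T, S9.
Round 3 — (5), derive L6.
Round 4 — (4), (7), derive C, J.
C first appears in round 4.

4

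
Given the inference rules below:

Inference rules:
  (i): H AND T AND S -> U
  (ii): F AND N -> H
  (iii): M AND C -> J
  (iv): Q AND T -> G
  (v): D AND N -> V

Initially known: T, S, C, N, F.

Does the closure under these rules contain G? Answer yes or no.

Round 1: (ii) [F AND N -> H]. Adds H.
Round 2: (i) [H AND T AND S -> U]. Adds U.
Fixed point reached. G is concluded only by (iv); (iv) needs Q (never derived).

no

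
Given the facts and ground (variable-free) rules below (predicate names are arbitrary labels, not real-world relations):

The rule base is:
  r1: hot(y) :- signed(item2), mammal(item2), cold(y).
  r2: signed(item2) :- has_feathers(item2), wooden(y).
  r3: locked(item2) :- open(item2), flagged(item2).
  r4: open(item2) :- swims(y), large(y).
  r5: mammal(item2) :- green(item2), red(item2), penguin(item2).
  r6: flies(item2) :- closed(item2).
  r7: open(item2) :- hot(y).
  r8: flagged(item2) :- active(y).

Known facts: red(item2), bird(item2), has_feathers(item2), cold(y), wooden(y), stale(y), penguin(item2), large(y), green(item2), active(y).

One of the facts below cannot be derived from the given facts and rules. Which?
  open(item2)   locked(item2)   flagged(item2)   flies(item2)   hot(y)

flies(item2)

Round 1 — r2, r5, r8, derive signed(item2), mammal(item2), flagged(item2).
Round 2 — r1, derive hot(y).
Round 3 — r7, derive open(item2).
Round 4 — r3, derive locked(item2).
Derived: hot(y) (round 2), flagged(item2) (round 1), open(item2) (round 3), locked(item2) (round 4). flies(item2) never appears in any round.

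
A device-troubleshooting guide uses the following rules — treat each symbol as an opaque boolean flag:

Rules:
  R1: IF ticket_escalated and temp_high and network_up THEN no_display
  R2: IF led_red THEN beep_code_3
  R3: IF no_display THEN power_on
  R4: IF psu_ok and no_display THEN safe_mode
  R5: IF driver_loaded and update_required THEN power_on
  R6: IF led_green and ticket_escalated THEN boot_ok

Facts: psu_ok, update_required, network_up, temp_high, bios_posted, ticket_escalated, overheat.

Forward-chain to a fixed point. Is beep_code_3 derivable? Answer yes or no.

no

[1] R1 [IF ticket_escalated and temp_high and network_up THEN no_display]. ⇒ new: no_display.
[2] R3 [IF no_display THEN power_on]; R4 [IF psu_ok and no_display THEN safe_mode]. ⇒ new: power_on, safe_mode.
Fixed point reached. beep_code_3 is concluded only by R2; R2 needs led_red (never derived).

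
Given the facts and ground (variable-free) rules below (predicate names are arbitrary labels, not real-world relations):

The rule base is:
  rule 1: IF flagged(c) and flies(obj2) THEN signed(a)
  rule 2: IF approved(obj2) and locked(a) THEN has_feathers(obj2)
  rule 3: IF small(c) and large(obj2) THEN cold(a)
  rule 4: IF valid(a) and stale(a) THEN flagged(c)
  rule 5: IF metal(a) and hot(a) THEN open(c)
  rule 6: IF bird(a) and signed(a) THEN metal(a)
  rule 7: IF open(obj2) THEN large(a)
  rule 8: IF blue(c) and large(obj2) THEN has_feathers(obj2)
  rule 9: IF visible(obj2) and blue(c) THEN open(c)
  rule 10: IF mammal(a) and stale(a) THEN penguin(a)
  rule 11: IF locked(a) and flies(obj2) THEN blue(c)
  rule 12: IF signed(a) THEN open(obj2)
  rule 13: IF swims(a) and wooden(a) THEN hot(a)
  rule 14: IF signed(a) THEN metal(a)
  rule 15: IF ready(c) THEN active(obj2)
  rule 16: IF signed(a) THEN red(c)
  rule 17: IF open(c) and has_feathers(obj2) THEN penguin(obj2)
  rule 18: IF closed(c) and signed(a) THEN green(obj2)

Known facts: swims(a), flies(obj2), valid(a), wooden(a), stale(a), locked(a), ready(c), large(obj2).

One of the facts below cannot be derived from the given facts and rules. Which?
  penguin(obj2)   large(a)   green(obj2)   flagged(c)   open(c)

green(obj2)

Round 1: rule 4 [IF valid(a) and stale(a) THEN flagged(c)]; rule 11 [IF locked(a) and flies(obj2) THEN blue(c)]; rule 13 [IF swims(a) and wooden(a) THEN hot(a)]; rule 15 [IF ready(c) THEN active(obj2)]. Adds flagged(c), blue(c), hot(a), active(obj2).
Round 2: rule 1 [IF flagged(c) and flies(obj2) THEN signed(a)]; rule 8 [IF blue(c) and large(obj2) THEN has_feathers(obj2)]. Adds signed(a), has_feathers(obj2).
Round 3: rule 12 [IF signed(a) THEN open(obj2)]; rule 14 [IF signed(a) THEN metal(a)]; rule 16 [IF signed(a) THEN red(c)]. Adds open(obj2), metal(a), red(c).
Round 4: rule 5 [IF metal(a) and hot(a) THEN open(c)]; rule 7 [IF open(obj2) THEN large(a)]. Adds open(c), large(a).
Round 5: rule 17 [IF open(c) and has_feathers(obj2) THEN penguin(obj2)]. Adds penguin(obj2).
Derived: open(c) (round 4), flagged(c) (round 1), penguin(obj2) (round 5), large(a) (round 4). green(obj2) never appears in any round.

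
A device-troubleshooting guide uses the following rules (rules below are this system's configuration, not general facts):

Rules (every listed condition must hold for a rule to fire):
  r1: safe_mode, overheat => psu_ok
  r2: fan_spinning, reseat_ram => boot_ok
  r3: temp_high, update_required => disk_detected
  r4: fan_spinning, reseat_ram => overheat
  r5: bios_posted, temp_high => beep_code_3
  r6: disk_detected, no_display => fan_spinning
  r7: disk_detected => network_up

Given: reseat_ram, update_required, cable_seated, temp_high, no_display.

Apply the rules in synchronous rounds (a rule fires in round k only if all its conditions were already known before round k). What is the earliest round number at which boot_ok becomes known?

3

Round 1 — r3, derive disk_detected.
Round 2 — r6, r7, derive fan_spinning, network_up.
Round 3 — r2, r4, derive boot_ok, overheat.
boot_ok first appears in round 3.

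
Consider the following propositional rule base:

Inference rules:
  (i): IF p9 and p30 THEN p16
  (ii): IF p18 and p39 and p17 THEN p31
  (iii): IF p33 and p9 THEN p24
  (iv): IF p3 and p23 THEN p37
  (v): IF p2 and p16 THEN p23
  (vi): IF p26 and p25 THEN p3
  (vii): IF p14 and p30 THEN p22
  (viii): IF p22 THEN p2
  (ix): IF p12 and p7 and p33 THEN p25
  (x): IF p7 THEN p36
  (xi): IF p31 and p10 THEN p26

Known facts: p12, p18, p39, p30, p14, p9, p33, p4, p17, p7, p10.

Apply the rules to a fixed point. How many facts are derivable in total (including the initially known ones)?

Round 1: (i) [IF p9 and p30 THEN p16]; (ii) [IF p18 and p39 and p17 THEN p31]; (iii) [IF p33 and p9 THEN p24]; (vii) [IF p14 and p30 THEN p22]; (ix) [IF p12 and p7 and p33 THEN p25]; (x) [IF p7 THEN p36]. Adds p16, p31, p24, p22, p25, p36.
Round 2: (viii) [IF p22 THEN p2]; (xi) [IF p31 and p10 THEN p26]. Adds p2, p26.
Round 3: (v) [IF p2 and p16 THEN p23]; (vi) [IF p26 and p25 THEN p3]. Adds p23, p3.
Round 4: (iv) [IF p3 and p23 THEN p37]. Adds p37.
Closure: {p10, p12, p14, p16, p17, p18, p2, p22, p23, p24, p25, p26, p3, p30, p31, p33, p36, p37, p39, p4, p7, p9} — 22 facts.

22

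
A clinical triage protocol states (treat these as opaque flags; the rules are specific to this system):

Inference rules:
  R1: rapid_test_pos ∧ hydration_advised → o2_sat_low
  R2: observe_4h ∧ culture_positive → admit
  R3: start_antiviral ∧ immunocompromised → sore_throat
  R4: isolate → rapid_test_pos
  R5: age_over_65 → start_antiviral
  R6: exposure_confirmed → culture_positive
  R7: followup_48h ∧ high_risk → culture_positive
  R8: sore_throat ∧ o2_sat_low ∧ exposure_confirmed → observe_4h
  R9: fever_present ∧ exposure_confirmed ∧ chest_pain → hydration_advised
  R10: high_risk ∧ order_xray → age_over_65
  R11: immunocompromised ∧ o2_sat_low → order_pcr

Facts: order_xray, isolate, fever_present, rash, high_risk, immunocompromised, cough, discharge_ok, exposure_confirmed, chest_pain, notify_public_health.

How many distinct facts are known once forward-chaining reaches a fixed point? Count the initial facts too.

Round 1: R4 [isolate → rapid_test_pos]; R6 [exposure_confirmed → culture_positive]; R9 [fever_present ∧ exposure_confirmed ∧ chest_pain → hydration_advised]; R10 [high_risk ∧ order_xray → age_over_65]. New: rapid_test_pos, culture_positive, hydration_advised, age_over_65.
Round 2: R1 [rapid_test_pos ∧ hydration_advised → o2_sat_low]; R5 [age_over_65 → start_antiviral]. New: o2_sat_low, start_antiviral.
Round 3: R3 [start_antiviral ∧ immunocompromised → sore_throat]; R11 [immunocompromised ∧ o2_sat_low → order_pcr]. New: sore_throat, order_pcr.
Round 4: R8 [sore_throat ∧ o2_sat_low ∧ exposure_confirmed → observe_4h]. New: observe_4h.
Round 5: R2 [observe_4h ∧ culture_positive → admit]. New: admit.
Closure: {admit, age_over_65, chest_pain, cough, culture_positive, discharge_ok, exposure_confirmed, fever_present, high_risk, hydration_advised, immunocompromised, isolate, notify_public_health, o2_sat_low, observe_4h, order_pcr, order_xray, rapid_test_pos, rash, sore_throat, start_antiviral} — 21 facts.

21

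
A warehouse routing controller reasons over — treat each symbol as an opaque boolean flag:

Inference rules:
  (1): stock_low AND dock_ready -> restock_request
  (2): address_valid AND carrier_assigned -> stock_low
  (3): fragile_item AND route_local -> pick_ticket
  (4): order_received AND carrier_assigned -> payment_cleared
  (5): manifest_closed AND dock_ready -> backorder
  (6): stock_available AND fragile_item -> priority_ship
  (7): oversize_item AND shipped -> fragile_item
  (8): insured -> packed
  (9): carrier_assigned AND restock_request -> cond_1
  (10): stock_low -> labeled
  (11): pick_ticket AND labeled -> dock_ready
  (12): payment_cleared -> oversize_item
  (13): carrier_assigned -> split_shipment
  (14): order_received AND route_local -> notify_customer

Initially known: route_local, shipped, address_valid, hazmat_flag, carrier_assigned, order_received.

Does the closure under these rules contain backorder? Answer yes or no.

no

Round 1 fires (2), (4), (13), (14), giving stock_low, payment_cleared, split_shipment, notify_customer.
Round 2 fires (10), (12), giving labeled, oversize_item.
Round 3 fires (7), giving fragile_item.
Round 4 fires (3), giving pick_ticket.
Round 5 fires (11), giving dock_ready.
Round 6 fires (1), giving restock_request.
Round 7 fires (9), giving cond_1.
Fixed point reached. backorder is concluded only by (5); (5) needs manifest_closed (never derived).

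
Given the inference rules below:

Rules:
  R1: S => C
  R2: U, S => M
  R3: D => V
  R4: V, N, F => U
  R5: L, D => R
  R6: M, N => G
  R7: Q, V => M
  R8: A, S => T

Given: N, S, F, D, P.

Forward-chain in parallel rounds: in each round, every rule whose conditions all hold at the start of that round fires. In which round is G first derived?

Round 1: R1 [S => C]; R3 [D => V]. Adds C, V.
Round 2: R4 [V, N, F => U]. Adds U.
Round 3: R2 [U, S => M]. Adds M.
Round 4: R6 [M, N => G]. Adds G.
G first appears in round 4.

4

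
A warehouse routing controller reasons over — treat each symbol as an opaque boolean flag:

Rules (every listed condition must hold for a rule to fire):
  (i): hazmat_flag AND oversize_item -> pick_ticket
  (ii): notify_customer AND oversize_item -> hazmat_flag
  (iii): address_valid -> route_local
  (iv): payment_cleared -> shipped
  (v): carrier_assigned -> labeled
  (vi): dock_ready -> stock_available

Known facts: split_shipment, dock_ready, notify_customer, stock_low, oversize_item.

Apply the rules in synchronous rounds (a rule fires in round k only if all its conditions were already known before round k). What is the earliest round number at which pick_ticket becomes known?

Round 1: (ii) [notify_customer AND oversize_item -> hazmat_flag]; (vi) [dock_ready -> stock_available]. New: hazmat_flag, stock_available.
Round 2: (i) [hazmat_flag AND oversize_item -> pick_ticket]. New: pick_ticket.
pick_ticket first appears in round 2.

2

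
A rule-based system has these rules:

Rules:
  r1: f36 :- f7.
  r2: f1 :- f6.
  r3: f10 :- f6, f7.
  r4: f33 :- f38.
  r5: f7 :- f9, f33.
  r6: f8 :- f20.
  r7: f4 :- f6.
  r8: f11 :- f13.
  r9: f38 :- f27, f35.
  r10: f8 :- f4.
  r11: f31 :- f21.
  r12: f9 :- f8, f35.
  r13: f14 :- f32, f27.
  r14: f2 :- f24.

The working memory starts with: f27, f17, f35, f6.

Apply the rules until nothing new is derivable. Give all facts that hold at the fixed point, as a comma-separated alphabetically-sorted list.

Round 1: r2 [f1 :- f6.]; r7 [f4 :- f6.]; r9 [f38 :- f27, f35.]. New: f1, f4, f38.
Round 2: r4 [f33 :- f38.]; r10 [f8 :- f4.]. New: f33, f8.
Round 3: r12 [f9 :- f8, f35.]. New: f9.
Round 4: r5 [f7 :- f9, f33.]. New: f7.
Round 5: r1 [f36 :- f7.]; r3 [f10 :- f6, f7.]. New: f36, f10.

f1, f10, f17, f27, f33, f35, f36, f38, f4, f6, f7, f8, f9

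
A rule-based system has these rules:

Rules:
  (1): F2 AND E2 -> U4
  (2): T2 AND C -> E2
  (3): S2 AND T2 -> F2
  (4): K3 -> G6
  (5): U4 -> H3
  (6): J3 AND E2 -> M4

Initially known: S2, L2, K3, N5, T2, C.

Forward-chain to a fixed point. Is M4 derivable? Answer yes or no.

no

[1] (2) [T2 AND C -> E2]; (3) [S2 AND T2 -> F2]; (4) [K3 -> G6]. ⇒ new: E2, F2, G6.
[2] (1) [F2 AND E2 -> U4]. ⇒ new: U4.
[3] (5) [U4 -> H3]. ⇒ new: H3.
Fixed point reached. M4 is concluded only by (6); (6) needs J3 (never derived).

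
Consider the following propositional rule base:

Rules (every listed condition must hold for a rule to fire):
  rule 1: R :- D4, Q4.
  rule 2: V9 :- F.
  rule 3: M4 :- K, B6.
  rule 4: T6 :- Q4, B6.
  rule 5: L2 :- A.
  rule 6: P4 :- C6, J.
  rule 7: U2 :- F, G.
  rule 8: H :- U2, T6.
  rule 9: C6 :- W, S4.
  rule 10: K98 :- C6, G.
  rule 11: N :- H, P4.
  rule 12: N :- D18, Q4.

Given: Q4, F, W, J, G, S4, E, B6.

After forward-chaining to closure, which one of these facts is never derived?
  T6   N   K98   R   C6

R

Round 1 fires rule 2, rule 4, rule 7, rule 9, giving V9, T6, U2, C6.
Round 2 fires rule 6, rule 8, rule 10, giving P4, H, K98.
Round 3 fires rule 11, giving N.
Derived: T6 (round 1), K98 (round 2), C6 (round 1), N (round 3). R never appears in any round.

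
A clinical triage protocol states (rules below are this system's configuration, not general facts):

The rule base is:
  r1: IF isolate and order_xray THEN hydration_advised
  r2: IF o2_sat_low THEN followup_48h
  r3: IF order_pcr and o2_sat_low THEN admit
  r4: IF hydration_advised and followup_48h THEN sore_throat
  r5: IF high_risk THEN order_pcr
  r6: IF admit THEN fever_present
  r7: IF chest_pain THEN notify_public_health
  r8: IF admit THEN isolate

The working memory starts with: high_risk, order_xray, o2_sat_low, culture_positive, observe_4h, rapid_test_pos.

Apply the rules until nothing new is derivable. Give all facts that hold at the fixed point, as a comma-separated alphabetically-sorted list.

Round 1 fires r2, r5, giving followup_48h, order_pcr.
Round 2 fires r3, giving admit.
Round 3 fires r6, r8, giving fever_present, isolate.
Round 4 fires r1, giving hydration_advised.
Round 5 fires r4, giving sore_throat.

admit, culture_positive, fever_present, followup_48h, high_risk, hydration_advised, isolate, o2_sat_low, observe_4h, order_pcr, order_xray, rapid_test_pos, sore_throat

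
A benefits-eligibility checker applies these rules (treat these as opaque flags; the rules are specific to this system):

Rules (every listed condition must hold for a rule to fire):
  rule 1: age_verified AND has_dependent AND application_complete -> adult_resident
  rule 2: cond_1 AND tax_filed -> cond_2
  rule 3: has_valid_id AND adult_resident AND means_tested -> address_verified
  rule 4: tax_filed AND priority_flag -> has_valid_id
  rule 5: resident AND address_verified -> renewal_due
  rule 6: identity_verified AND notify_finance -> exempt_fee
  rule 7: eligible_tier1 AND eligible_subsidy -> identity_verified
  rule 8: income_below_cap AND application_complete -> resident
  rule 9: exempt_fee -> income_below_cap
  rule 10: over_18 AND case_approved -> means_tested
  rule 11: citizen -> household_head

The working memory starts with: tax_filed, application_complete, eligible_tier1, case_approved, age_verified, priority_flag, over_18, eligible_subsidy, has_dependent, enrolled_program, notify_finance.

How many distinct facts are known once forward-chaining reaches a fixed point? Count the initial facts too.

20

Round 1: rule 1 [age_verified AND has_dependent AND application_complete -> adult_resident]; rule 4 [tax_filed AND priority_flag -> has_valid_id]; rule 7 [eligible_tier1 AND eligible_subsidy -> identity_verified]; rule 10 [over_18 AND case_approved -> means_tested]. New: adult_resident, has_valid_id, identity_verified, means_tested.
Round 2: rule 3 [has_valid_id AND adult_resident AND means_tested -> address_verified]; rule 6 [identity_verified AND notify_finance -> exempt_fee]. New: address_verified, exempt_fee.
Round 3: rule 9 [exempt_fee -> income_below_cap]. New: income_below_cap.
Round 4: rule 8 [income_below_cap AND application_complete -> resident]. New: resident.
Round 5: rule 5 [resident AND address_verified -> renewal_due]. New: renewal_due.
Closure: {address_verified, adult_resident, age_verified, application_complete, case_approved, eligible_subsidy, eligible_tier1, enrolled_program, exempt_fee, has_dependent, has_valid_id, identity_verified, income_below_cap, means_tested, notify_finance, over_18, priority_flag, renewal_due, resident, tax_filed} — 20 facts.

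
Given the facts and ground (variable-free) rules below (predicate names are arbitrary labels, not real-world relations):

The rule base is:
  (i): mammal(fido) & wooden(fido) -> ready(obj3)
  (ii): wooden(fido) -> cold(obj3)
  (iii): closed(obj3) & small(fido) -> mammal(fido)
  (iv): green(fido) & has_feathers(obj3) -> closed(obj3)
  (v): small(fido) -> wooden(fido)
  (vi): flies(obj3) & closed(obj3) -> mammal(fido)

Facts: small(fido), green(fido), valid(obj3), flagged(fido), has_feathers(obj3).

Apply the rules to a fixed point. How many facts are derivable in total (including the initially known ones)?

10

[1] (iv) [green(fido) & has_feathers(obj3) -> closed(obj3)]; (v) [small(fido) -> wooden(fido)]. ⇒ new: closed(obj3), wooden(fido).
[2] (ii) [wooden(fido) -> cold(obj3)]; (iii) [closed(obj3) & small(fido) -> mammal(fido)]. ⇒ new: cold(obj3), mammal(fido).
[3] (i) [mammal(fido) & wooden(fido) -> ready(obj3)]. ⇒ new: ready(obj3).
Closure: {closed(obj3), cold(obj3), flagged(fido), green(fido), has_feathers(obj3), mammal(fido), ready(obj3), small(fido), valid(obj3), wooden(fido)} — 10 facts.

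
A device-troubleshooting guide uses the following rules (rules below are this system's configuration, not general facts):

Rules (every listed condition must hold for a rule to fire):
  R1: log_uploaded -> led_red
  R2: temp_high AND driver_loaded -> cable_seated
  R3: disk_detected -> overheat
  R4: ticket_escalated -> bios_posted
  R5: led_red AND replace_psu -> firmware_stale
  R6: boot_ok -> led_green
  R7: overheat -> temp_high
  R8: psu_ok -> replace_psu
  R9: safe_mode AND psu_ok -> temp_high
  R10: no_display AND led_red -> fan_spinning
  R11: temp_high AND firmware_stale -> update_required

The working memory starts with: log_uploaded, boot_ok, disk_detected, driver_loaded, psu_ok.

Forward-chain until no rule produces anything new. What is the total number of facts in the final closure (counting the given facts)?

Round 1: R1 [log_uploaded -> led_red]; R3 [disk_detected -> overheat]; R6 [boot_ok -> led_green]; R8 [psu_ok -> replace_psu]. Adds led_red, overheat, led_green, replace_psu.
Round 2: R5 [led_red AND replace_psu -> firmware_stale]; R7 [overheat -> temp_high]. Adds firmware_stale, temp_high.
Round 3: R2 [temp_high AND driver_loaded -> cable_seated]; R11 [temp_high AND firmware_stale -> update_required]. Adds cable_seated, update_required.
Closure: {boot_ok, cable_seated, disk_detected, driver_loaded, firmware_stale, led_green, led_red, log_uploaded, overheat, psu_ok, replace_psu, temp_high, update_required} — 13 facts.

13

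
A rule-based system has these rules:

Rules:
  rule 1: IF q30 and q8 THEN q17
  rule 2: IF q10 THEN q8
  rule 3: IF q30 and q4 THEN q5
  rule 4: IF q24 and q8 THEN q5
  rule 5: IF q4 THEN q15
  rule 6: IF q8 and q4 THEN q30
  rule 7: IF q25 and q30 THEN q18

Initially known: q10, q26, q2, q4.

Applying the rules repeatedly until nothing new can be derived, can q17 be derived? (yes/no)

yes

Round 1 fires rule 2, rule 5, giving q8, q15.
Round 2 fires rule 6, giving q30.
Round 3 fires rule 1, rule 3, giving q17, q5.
q17 appears in round 3, so it is derivable.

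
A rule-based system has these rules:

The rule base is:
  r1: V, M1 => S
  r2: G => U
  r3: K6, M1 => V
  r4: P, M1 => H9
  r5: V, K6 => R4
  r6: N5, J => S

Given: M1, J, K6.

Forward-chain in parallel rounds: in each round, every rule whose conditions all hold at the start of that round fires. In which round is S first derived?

2

Round 1 — r3, derive V.
Round 2 — r1, r5, derive S, R4.
S first appears in round 2.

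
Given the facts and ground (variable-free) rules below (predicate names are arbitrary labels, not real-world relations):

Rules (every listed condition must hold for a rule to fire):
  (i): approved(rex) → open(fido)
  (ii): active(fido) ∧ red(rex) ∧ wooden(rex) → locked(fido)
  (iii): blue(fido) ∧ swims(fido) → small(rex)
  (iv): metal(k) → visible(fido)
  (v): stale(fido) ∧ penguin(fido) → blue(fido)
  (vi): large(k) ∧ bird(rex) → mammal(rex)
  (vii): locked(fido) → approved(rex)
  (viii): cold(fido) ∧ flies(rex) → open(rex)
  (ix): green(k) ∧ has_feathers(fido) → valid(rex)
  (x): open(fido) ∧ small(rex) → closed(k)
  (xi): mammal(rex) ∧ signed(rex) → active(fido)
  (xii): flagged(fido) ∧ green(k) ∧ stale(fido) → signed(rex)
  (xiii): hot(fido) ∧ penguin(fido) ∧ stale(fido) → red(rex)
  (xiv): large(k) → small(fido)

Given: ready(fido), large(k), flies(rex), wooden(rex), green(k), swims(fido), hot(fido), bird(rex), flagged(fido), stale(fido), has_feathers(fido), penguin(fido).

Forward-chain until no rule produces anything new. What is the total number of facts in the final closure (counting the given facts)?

24

Round 1 fires (v), (vi), (ix), (xii), (xiii), (xiv), giving blue(fido), mammal(rex), valid(rex), signed(rex), red(rex), small(fido).
Round 2 fires (iii), (xi), giving small(rex), active(fido).
Round 3 fires (ii), giving locked(fido).
Round 4 fires (vii), giving approved(rex).
Round 5 fires (i), giving open(fido).
Round 6 fires (x), giving closed(k).
Closure: {active(fido), approved(rex), bird(rex), blue(fido), closed(k), flagged(fido), flies(rex), green(k), has_feathers(fido), hot(fido), large(k), locked(fido), mammal(rex), open(fido), penguin(fido), ready(fido), red(rex), signed(rex), small(fido), small(rex), stale(fido), swims(fido), valid(rex), wooden(rex)} — 24 facts.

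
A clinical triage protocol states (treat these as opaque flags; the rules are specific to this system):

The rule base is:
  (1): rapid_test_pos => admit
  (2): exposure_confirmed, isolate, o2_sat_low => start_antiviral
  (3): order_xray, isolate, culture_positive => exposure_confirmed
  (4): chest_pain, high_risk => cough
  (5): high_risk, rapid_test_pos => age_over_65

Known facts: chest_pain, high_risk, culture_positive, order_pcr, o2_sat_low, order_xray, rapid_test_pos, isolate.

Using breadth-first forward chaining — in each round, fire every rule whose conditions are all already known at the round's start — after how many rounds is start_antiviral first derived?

2

Round 1: (1) [rapid_test_pos => admit]; (3) [order_xray, isolate, culture_positive => exposure_confirmed]; (4) [chest_pain, high_risk => cough]; (5) [high_risk, rapid_test_pos => age_over_65]. New: admit, exposure_confirmed, cough, age_over_65.
Round 2: (2) [exposure_confirmed, isolate, o2_sat_low => start_antiviral]. New: start_antiviral.
start_antiviral first appears in round 2.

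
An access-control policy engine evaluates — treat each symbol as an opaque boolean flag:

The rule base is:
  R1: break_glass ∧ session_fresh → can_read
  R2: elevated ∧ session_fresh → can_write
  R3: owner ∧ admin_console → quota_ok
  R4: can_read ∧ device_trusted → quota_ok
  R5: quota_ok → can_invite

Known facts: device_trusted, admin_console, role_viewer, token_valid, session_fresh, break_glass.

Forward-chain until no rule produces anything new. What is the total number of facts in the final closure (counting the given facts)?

9

Round 1: R1 [break_glass ∧ session_fresh → can_read]. New: can_read.
Round 2: R4 [can_read ∧ device_trusted → quota_ok]. New: quota_ok.
Round 3: R5 [quota_ok → can_invite]. New: can_invite.
Closure: {admin_console, break_glass, can_invite, can_read, device_trusted, quota_ok, role_viewer, session_fresh, token_valid} — 9 facts.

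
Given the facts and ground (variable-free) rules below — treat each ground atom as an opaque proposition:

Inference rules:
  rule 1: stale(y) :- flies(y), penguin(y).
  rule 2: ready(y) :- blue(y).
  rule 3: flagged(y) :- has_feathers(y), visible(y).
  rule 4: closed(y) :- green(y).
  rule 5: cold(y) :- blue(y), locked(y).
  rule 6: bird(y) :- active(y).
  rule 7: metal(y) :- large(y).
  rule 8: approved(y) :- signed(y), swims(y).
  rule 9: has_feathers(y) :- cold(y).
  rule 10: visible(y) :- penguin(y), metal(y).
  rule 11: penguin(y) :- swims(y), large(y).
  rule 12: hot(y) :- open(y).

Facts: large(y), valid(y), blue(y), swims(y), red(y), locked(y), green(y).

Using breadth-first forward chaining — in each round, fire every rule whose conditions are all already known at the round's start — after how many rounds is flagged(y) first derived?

3

Round 1 — rule 2, rule 4, rule 5, rule 7, rule 11, derive ready(y), closed(y), cold(y), metal(y), penguin(y).
Round 2 — rule 9, rule 10, derive has_feathers(y), visible(y).
Round 3 — rule 3, derive flagged(y).
flagged(y) first appears in round 3.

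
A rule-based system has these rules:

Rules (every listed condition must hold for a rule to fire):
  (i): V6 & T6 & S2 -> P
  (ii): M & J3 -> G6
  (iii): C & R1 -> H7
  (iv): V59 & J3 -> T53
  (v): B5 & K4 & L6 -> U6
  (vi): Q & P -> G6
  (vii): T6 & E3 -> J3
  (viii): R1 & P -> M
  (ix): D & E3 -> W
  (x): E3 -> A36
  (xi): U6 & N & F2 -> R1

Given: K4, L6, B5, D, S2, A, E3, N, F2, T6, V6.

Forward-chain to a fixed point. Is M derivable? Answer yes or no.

yes

Round 1: (i) [V6 & T6 & S2 -> P]; (v) [B5 & K4 & L6 -> U6]; (vii) [T6 & E3 -> J3]; (ix) [D & E3 -> W]; (x) [E3 -> A36]. New: P, U6, J3, W, A36.
Round 2: (xi) [U6 & N & F2 -> R1]. New: R1.
Round 3: (viii) [R1 & P -> M]. New: M.
Round 4: (ii) [M & J3 -> G6]. New: G6.
M appears in round 3, so it is derivable.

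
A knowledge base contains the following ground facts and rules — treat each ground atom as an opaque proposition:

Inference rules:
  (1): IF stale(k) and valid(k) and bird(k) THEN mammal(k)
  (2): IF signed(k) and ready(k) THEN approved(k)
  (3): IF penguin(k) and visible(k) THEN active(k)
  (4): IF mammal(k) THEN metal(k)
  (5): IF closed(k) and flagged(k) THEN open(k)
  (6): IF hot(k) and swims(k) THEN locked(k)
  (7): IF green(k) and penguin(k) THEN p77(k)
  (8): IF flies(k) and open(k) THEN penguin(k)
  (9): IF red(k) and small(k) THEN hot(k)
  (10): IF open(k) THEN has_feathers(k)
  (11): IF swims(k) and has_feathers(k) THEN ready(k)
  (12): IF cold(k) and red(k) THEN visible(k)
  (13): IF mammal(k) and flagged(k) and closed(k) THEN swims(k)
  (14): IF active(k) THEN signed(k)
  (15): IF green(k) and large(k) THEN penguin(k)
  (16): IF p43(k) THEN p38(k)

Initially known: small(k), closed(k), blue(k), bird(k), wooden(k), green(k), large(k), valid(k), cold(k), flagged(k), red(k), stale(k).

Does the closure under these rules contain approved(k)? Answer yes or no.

Round 1: (1) [IF stale(k) and valid(k) and bird(k) THEN mammal(k)]; (5) [IF closed(k) and flagged(k) THEN open(k)]; (9) [IF red(k) and small(k) THEN hot(k)]; (12) [IF cold(k) and red(k) THEN visible(k)]; (15) [IF green(k) and large(k) THEN penguin(k)]. Adds mammal(k), open(k), hot(k), visible(k), penguin(k).
Round 2: (3) [IF penguin(k) and visible(k) THEN active(k)]; (4) [IF mammal(k) THEN metal(k)]; (7) [IF green(k) and penguin(k) THEN p77(k)]; (10) [IF open(k) THEN has_feathers(k)]; (13) [IF mammal(k) and flagged(k) and closed(k) THEN swims(k)]. Adds active(k), metal(k), p77(k), has_feathers(k), swims(k).
Round 3: (6) [IF hot(k) and swims(k) THEN locked(k)]; (11) [IF swims(k) and has_feathers(k) THEN ready(k)]; (14) [IF active(k) THEN signed(k)]. Adds locked(k), ready(k), signed(k).
Round 4: (2) [IF signed(k) and ready(k) THEN approved(k)]. Adds approved(k).
approved(k) appears in round 4, so it is derivable.

yes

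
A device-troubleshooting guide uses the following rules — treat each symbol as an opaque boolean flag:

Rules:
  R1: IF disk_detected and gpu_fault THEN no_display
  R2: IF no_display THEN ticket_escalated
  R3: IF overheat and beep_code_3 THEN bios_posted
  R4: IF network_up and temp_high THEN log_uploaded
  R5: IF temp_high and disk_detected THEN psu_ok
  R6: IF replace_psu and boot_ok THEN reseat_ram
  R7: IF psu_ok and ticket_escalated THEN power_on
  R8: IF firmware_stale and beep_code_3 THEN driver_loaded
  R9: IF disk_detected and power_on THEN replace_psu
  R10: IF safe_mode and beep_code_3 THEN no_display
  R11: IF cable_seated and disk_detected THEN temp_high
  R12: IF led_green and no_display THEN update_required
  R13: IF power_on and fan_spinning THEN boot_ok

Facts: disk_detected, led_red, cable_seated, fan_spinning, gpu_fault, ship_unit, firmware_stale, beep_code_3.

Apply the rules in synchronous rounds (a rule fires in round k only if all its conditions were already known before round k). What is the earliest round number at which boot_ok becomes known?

Round 1: R1 [IF disk_detected and gpu_fault THEN no_display]; R8 [IF firmware_stale and beep_code_3 THEN driver_loaded]; R11 [IF cable_seated and disk_detected THEN temp_high]. New: no_display, driver_loaded, temp_high.
Round 2: R2 [IF no_display THEN ticket_escalated]; R5 [IF temp_high and disk_detected THEN psu_ok]. New: ticket_escalated, psu_ok.
Round 3: R7 [IF psu_ok and ticket_escalated THEN power_on]. New: power_on.
Round 4: R9 [IF disk_detected and power_on THEN replace_psu]; R13 [IF power_on and fan_spinning THEN boot_ok]. New: replace_psu, boot_ok.
boot_ok first appears in round 4.

4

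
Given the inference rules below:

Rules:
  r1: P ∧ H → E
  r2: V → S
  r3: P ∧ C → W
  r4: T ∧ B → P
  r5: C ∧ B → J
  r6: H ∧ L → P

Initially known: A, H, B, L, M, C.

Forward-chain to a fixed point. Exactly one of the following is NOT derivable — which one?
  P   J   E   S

Round 1: r5 [C ∧ B → J]; r6 [H ∧ L → P]. Adds J, P.
Round 2: r1 [P ∧ H → E]; r3 [P ∧ C → W]. Adds E, W.
Derived: J (round 1), E (round 2), P (round 1). S never appears in any round.

S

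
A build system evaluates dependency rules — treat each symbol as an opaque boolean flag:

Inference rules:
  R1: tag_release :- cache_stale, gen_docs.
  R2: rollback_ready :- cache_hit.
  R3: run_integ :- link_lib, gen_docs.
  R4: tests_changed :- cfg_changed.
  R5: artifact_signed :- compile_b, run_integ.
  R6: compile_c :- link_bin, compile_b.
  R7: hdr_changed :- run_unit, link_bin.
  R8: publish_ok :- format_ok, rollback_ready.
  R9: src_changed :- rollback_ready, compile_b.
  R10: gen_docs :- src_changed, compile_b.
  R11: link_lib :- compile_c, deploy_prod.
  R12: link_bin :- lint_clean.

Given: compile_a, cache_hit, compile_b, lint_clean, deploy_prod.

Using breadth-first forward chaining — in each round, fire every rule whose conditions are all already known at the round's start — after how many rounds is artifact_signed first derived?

5

Round 1 — R2, R12, derive rollback_ready, link_bin.
Round 2 — R6, R9, derive compile_c, src_changed.
Round 3 — R10, R11, derive gen_docs, link_lib.
Round 4 — R3, derive run_integ.
Round 5 — R5, derive artifact_signed.
artifact_signed first appears in round 5.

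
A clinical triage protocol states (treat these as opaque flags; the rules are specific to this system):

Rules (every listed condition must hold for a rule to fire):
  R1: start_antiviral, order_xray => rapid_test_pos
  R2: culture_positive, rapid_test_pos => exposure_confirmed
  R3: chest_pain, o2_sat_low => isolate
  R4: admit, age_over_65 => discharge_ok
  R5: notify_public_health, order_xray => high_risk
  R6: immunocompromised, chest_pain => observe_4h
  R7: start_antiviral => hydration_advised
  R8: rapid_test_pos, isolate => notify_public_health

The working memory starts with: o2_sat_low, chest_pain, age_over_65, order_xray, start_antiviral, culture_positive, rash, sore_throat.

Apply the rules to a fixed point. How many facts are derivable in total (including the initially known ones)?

14

[1] R1 [start_antiviral, order_xray => rapid_test_pos]; R3 [chest_pain, o2_sat_low => isolate]; R7 [start_antiviral => hydration_advised]. ⇒ new: rapid_test_pos, isolate, hydration_advised.
[2] R2 [culture_positive, rapid_test_pos => exposure_confirmed]; R8 [rapid_test_pos, isolate => notify_public_health]. ⇒ new: exposure_confirmed, notify_public_health.
[3] R5 [notify_public_health, order_xray => high_risk]. ⇒ new: high_risk.
Closure: {age_over_65, chest_pain, culture_positive, exposure_confirmed, high_risk, hydration_advised, isolate, notify_public_health, o2_sat_low, order_xray, rapid_test_pos, rash, sore_throat, start_antiviral} — 14 facts.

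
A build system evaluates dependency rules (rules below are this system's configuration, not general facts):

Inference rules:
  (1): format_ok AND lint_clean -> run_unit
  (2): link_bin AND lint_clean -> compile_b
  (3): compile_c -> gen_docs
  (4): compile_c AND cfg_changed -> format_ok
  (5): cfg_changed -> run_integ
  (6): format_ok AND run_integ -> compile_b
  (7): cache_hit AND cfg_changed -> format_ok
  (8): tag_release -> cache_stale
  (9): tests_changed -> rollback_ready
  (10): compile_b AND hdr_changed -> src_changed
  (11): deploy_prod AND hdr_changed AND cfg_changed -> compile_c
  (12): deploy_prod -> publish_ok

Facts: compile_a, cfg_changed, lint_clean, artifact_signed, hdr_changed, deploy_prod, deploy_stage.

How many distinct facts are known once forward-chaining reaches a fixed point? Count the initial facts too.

Round 1 fires (5), (11), (12), giving run_integ, compile_c, publish_ok.
Round 2 fires (3), (4), giving gen_docs, format_ok.
Round 3 fires (1), (6), giving run_unit, compile_b.
Round 4 fires (10), giving src_changed.
Closure: {artifact_signed, cfg_changed, compile_a, compile_b, compile_c, deploy_prod, deploy_stage, format_ok, gen_docs, hdr_changed, lint_clean, publish_ok, run_integ, run_unit, src_changed} — 15 facts.

15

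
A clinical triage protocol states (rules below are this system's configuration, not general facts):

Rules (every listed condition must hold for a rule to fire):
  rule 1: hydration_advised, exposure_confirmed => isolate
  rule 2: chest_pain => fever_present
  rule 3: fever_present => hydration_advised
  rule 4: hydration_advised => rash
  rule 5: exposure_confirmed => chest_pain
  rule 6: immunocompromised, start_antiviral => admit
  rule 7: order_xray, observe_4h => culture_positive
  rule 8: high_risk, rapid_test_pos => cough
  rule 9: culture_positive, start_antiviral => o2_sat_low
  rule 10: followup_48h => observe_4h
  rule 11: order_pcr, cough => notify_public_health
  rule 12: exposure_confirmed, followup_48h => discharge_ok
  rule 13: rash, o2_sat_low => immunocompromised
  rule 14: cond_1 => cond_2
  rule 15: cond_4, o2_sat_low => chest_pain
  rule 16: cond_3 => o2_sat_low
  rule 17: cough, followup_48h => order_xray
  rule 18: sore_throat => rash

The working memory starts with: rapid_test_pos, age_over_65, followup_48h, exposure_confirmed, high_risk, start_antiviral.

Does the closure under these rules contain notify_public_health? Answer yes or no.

Round 1 fires rule 5, rule 8, rule 10, rule 12, giving chest_pain, cough, observe_4h, discharge_ok.
Round 2 fires rule 2, rule 17, giving fever_present, order_xray.
Round 3 fires rule 3, rule 7, giving hydration_advised, culture_positive.
Round 4 fires rule 1, rule 4, rule 9, giving isolate, rash, o2_sat_low.
Round 5 fires rule 13, giving immunocompromised.
Round 6 fires rule 6, giving admit.
Fixed point reached. notify_public_health is concluded only by rule 11; rule 11 needs order_pcr (never derived).

no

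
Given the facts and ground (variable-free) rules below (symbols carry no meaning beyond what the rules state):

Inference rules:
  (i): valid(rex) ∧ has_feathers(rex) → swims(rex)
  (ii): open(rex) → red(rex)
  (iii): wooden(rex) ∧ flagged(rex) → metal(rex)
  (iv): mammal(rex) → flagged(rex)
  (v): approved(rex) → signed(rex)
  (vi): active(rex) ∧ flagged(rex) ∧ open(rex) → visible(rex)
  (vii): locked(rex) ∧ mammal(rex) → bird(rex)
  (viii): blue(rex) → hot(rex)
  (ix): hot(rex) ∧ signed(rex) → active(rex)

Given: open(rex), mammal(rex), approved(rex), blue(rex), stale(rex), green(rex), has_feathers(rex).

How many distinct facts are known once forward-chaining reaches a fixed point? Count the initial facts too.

[1] (ii) [open(rex) → red(rex)]; (iv) [mammal(rex) → flagged(rex)]; (v) [approved(rex) → signed(rex)]; (viii) [blue(rex) → hot(rex)]. ⇒ new: red(rex), flagged(rex), signed(rex), hot(rex).
[2] (ix) [hot(rex) ∧ signed(rex) → active(rex)]. ⇒ new: active(rex).
[3] (vi) [active(rex) ∧ flagged(rex) ∧ open(rex) → visible(rex)]. ⇒ new: visible(rex).
Closure: {active(rex), approved(rex), blue(rex), flagged(rex), green(rex), has_feathers(rex), hot(rex), mammal(rex), open(rex), red(rex), signed(rex), stale(rex), visible(rex)} — 13 facts.

13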